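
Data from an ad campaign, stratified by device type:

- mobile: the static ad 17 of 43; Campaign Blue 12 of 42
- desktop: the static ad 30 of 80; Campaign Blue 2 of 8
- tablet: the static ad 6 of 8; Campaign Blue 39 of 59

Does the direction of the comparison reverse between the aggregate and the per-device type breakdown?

Mobile: the static ad 17/43 = 39.5%, Campaign Blue 12/42 = 28.6% → the static ad
Desktop: the static ad 30/80 = 37.5%, Campaign Blue 2/8 = 25.0% → the static ad
Tablet: the static ad 6/8 = 75.0%, Campaign Blue 39/59 = 66.1% → the static ad
Overall: the static ad 53/131 = 40.5%, Campaign Blue 53/109 = 48.6% → Campaign Blue
The static ad wins each device group but Campaign Blue wins overall — the comparison reverses. The static ad's impressions skew toward desktop, which has a lower base rate.

Yes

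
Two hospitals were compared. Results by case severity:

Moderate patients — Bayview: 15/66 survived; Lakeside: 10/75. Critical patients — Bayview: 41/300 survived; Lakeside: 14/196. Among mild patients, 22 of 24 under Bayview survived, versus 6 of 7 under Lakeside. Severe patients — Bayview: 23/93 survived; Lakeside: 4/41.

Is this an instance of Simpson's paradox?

Moderate: Bayview 15/66 = 22.7%, Lakeside 10/75 = 13.3% → Bayview
Critical: Bayview 41/300 = 13.7%, Lakeside 14/196 = 7.1% → Bayview
Mild: Bayview 22/24 = 91.7%, Lakeside 6/7 = 85.7% → Bayview
Severe: Bayview 23/93 = 24.7%, Lakeside 4/41 = 9.8% → Bayview
Overall: Bayview 101/483 = 20.9%, Lakeside 34/319 = 10.7% → Bayview
Bayview wins overall and in every case group — no reversal.

No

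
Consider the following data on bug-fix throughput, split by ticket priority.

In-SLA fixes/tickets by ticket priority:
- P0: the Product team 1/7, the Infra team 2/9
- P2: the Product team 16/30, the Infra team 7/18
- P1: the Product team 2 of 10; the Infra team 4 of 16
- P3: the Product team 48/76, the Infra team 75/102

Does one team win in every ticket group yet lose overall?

P0: the Product team 1/7 = 14.3%, the Infra team 2/9 = 22.2% → the Infra team
P2: the Product team 16/30 = 53.3%, the Infra team 7/18 = 38.9% → the Product team
P1: the Product team 2/10 = 20.0%, the Infra team 4/16 = 25.0% → the Infra team
P3: the Product team 48/76 = 63.2%, the Infra team 75/102 = 73.5% → the Infra team
Overall: the Product team 67/123 = 54.5%, the Infra team 88/145 = 60.7% → the Infra team
Neither sweeps: the Product team wins 1 of 4 groups, the Infra team wins 3. The Infra team wins overall but not every group — no Simpson reversal.

No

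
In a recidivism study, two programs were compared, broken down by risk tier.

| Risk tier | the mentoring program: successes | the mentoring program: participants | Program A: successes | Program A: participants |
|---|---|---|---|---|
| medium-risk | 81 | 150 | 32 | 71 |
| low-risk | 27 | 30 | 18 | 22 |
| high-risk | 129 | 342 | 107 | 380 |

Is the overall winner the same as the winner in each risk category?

Yes

Medium-risk: the mentoring program 81/150 = 54.0%, Program A 32/71 = 45.1% → the mentoring program
Low-risk: the mentoring program 27/30 = 90.0%, Program A 18/22 = 81.8% → the mentoring program
High-risk: the mentoring program 129/342 = 37.7%, Program A 107/380 = 28.2% → the mentoring program
Overall: the mentoring program 237/522 = 45.4%, Program A 157/473 = 33.2% → the mentoring program
The mentoring program wins overall and in every risk group — no reversal.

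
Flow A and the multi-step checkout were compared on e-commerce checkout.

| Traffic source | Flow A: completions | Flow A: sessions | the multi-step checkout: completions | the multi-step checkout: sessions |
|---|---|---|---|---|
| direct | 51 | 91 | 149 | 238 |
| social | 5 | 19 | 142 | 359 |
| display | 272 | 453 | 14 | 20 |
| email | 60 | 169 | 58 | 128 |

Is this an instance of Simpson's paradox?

Direct: Flow A 51/91 = 56.0%, the multi-step checkout 149/238 = 62.6% → the multi-step checkout
Social: Flow A 5/19 = 26.3%, the multi-step checkout 142/359 = 39.6% → the multi-step checkout
Display: Flow A 272/453 = 60.0%, the multi-step checkout 14/20 = 70.0% → the multi-step checkout
Email: Flow A 60/169 = 35.5%, the multi-step checkout 58/128 = 45.3% → the multi-step checkout
Overall: Flow A 388/732 = 53.0%, the multi-step checkout 363/745 = 48.7% → Flow A
The multi-step checkout wins each traffic group but Flow A wins overall — the comparison reverses. The multi-step checkout's sessions skew toward social, which has a lower base rate.

Yes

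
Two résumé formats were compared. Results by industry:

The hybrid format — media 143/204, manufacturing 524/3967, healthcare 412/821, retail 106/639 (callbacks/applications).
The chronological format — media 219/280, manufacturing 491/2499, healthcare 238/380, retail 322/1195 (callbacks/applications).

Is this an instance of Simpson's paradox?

Media: the hybrid format 143/204 = 70.1%, the chronological format 219/280 = 78.2% → the chronological format
Manufacturing: the hybrid format 524/3967 = 13.2%, the chronological format 491/2499 = 19.6% → the chronological format
Healthcare: the hybrid format 412/821 = 50.2%, the chronological format 238/380 = 62.6% → the chronological format
Retail: the hybrid format 106/639 = 16.6%, the chronological format 322/1195 = 26.9% → the chronological format
Overall: the hybrid format 1185/5631 = 21.0%, the chronological format 1270/4354 = 29.2% → the chronological format
The chronological format wins overall and in every industry group — no reversal.

No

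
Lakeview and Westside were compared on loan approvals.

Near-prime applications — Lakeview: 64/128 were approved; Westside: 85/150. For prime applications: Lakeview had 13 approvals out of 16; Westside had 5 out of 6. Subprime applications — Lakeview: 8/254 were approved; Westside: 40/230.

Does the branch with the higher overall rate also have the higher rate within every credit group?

Yes

Near-prime: Lakeview 64/128 = 50.0%, Westside 85/150 = 56.7% → Westside
Prime: Lakeview 13/16 = 81.2%, Westside 5/6 = 83.3% → Westside
Subprime: Lakeview 8/254 = 3.1%, Westside 40/230 = 17.4% → Westside
Overall: Lakeview 85/398 = 21.4%, Westside 130/386 = 33.7% → Westside
Westside wins overall and in every credit group — no reversal.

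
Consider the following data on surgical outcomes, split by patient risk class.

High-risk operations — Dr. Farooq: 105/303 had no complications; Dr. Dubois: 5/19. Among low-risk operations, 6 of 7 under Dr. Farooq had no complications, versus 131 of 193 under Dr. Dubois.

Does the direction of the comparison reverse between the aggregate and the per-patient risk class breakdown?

Yes

High-risk: Dr. Farooq 105/303 = 34.7%, Dr. Dubois 5/19 = 26.3% → Dr. Farooq
Low-risk: Dr. Farooq 6/7 = 85.7%, Dr. Dubois 131/193 = 67.9% → Dr. Farooq
Overall: Dr. Farooq 111/310 = 35.8%, Dr. Dubois 136/212 = 64.2% → Dr. Dubois
Dr. Farooq wins each patient risk group but Dr. Dubois wins overall — the comparison reverses. Dr. Farooq's operations skew toward high-risk, which has a lower base rate.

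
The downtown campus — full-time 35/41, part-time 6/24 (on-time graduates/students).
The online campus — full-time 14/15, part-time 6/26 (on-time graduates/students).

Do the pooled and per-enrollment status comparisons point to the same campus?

No

Full-time: the downtown campus 35/41 = 85.4%, the online campus 14/15 = 93.3% → the online campus
Part-time: the downtown campus 6/24 = 25.0%, the online campus 6/26 = 23.1% → the downtown campus
Overall: the downtown campus 41/65 = 63.1%, the online campus 20/41 = 48.8% → the downtown campus
Neither sweeps: the downtown campus wins 1 of 2 groups, the online campus wins 1. The downtown campus wins overall but not every group — no Simpson reversal.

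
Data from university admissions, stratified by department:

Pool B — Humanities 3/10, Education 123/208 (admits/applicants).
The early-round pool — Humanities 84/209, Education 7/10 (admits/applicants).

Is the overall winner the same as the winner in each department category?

No

Humanities: Pool B 3/10 = 30.0%, the early-round pool 84/209 = 40.2% → the early-round pool
Education: Pool B 123/208 = 59.1%, the early-round pool 7/10 = 70.0% → the early-round pool
Overall: Pool B 126/218 = 57.8%, the early-round pool 91/219 = 41.6% → Pool B
The early-round pool wins each department group but Pool B wins overall — the comparison reverses. The early-round pool's applicants skew toward Humanities, which has a lower base rate.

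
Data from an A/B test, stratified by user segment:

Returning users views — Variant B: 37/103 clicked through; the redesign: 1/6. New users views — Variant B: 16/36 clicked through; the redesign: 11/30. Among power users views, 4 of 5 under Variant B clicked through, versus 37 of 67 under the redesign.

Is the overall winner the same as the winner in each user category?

No

Returning users: Variant B 37/103 = 35.9%, the redesign 1/6 = 16.7% → Variant B
New users: Variant B 16/36 = 44.4%, the redesign 11/30 = 36.7% → Variant B
Power users: Variant B 4/5 = 80.0%, the redesign 37/67 = 55.2% → Variant B
Overall: Variant B 57/144 = 39.6%, the redesign 49/103 = 47.6% → the redesign
Variant B wins each user group but the redesign wins overall — the comparison reverses. Variant B's views skew toward returning users, which has a lower base rate.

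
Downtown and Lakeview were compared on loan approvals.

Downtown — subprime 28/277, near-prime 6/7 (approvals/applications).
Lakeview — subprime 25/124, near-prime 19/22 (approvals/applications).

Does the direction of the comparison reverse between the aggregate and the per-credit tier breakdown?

Subprime: Downtown 28/277 = 10.1%, Lakeview 25/124 = 20.2% → Lakeview
Near-prime: Downtown 6/7 = 85.7%, Lakeview 19/22 = 86.4% → Lakeview
Overall: Downtown 34/284 = 12.0%, Lakeview 44/146 = 30.1% → Lakeview
Lakeview wins overall and in every credit group — no reversal.

No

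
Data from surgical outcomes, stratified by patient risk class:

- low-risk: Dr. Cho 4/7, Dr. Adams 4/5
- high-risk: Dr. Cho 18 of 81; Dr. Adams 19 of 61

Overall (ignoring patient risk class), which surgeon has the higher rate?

Dr. Adams

Low-risk: Dr. Cho 4/7 = 57.1%, Dr. Adams 4/5 = 80.0% → Dr. Adams
High-risk: Dr. Cho 18/81 = 22.2%, Dr. Adams 19/61 = 31.1% → Dr. Adams
Overall: Dr. Cho 22/88 = 25.0%, Dr. Adams 23/66 = 34.8% → Dr. Adams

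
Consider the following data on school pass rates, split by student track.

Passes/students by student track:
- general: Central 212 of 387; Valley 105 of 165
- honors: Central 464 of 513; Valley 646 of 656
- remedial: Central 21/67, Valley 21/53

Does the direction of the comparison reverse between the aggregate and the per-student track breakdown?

General: Central 212/387 = 54.8%, Valley 105/165 = 63.6% → Valley
Honors: Central 464/513 = 90.4%, Valley 646/656 = 98.5% → Valley
Remedial: Central 21/67 = 31.3%, Valley 21/53 = 39.6% → Valley
Overall: Central 697/967 = 72.1%, Valley 772/874 = 88.3% → Valley
Valley wins overall and in every student group — no reversal.

No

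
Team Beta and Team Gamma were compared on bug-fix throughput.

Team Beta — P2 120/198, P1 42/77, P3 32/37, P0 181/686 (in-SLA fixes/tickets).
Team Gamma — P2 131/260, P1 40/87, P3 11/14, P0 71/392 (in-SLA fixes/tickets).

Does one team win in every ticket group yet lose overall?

P2: Team Beta 120/198 = 60.6%, Team Gamma 131/260 = 50.4% → Team Beta
P1: Team Beta 42/77 = 54.5%, Team Gamma 40/87 = 46.0% → Team Beta
P3: Team Beta 32/37 = 86.5%, Team Gamma 11/14 = 78.6% → Team Beta
P0: Team Beta 181/686 = 26.4%, Team Gamma 71/392 = 18.1% → Team Beta
Overall: Team Beta 375/998 = 37.6%, Team Gamma 253/753 = 33.6% → Team Beta
Team Beta wins overall and in every ticket group — no reversal.

No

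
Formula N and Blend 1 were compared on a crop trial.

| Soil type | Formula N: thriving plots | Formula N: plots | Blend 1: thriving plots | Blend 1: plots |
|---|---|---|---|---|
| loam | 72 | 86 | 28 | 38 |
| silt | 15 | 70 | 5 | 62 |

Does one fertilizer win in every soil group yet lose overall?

Loam: Formula N 72/86 = 83.7%, Blend 1 28/38 = 73.7% → Formula N
Silt: Formula N 15/70 = 21.4%, Blend 1 5/62 = 8.1% → Formula N
Overall: Formula N 87/156 = 55.8%, Blend 1 33/100 = 33.0% → Formula N
Formula N wins overall and in every soil group — no reversal.

No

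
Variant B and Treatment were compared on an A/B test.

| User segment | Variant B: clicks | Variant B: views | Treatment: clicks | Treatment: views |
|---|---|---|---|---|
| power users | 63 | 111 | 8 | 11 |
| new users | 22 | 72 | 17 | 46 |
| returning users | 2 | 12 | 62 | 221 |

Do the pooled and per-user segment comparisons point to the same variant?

No

Power users: Variant B 63/111 = 56.8%, Treatment 8/11 = 72.7% → Treatment
New users: Variant B 22/72 = 30.6%, Treatment 17/46 = 37.0% → Treatment
Returning users: Variant B 2/12 = 16.7%, Treatment 62/221 = 28.1% → Treatment
Overall: Variant B 87/195 = 44.6%, Treatment 87/278 = 31.3% → Variant B
Treatment wins each user group but Variant B wins overall — the comparison reverses. Treatment's views skew toward returning users, which has a lower base rate.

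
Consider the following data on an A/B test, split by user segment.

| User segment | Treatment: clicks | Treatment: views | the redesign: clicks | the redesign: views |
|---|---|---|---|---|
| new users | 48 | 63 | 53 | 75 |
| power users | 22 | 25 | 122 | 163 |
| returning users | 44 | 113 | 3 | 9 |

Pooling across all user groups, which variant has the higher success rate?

New users: Treatment 48/63 = 76.2%, the redesign 53/75 = 70.7% → Treatment
Power users: Treatment 22/25 = 88.0%, the redesign 122/163 = 74.8% → Treatment
Returning users: Treatment 44/113 = 38.9%, the redesign 3/9 = 33.3% → Treatment
Overall: Treatment 114/201 = 56.7%, the redesign 178/247 = 72.1% → the redesign
(Treatment wins every user group but the redesign wins overall — Treatment's views skew toward the low-rate returning users group.)

the redesign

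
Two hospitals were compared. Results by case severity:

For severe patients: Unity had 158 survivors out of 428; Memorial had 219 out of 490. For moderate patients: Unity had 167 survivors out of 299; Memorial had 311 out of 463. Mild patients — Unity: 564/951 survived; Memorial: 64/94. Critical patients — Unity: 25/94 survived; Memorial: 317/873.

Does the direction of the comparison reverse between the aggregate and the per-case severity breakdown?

Yes

Severe: Unity 158/428 = 36.9%, Memorial 219/490 = 44.7% → Memorial
Moderate: Unity 167/299 = 55.9%, Memorial 311/463 = 67.2% → Memorial
Mild: Unity 564/951 = 59.3%, Memorial 64/94 = 68.1% → Memorial
Critical: Unity 25/94 = 26.6%, Memorial 317/873 = 36.3% → Memorial
Overall: Unity 914/1772 = 51.6%, Memorial 911/1920 = 47.4% → Unity
Memorial wins each case group but Unity wins overall — the comparison reverses. Memorial's patients skew toward critical, which has a lower base rate.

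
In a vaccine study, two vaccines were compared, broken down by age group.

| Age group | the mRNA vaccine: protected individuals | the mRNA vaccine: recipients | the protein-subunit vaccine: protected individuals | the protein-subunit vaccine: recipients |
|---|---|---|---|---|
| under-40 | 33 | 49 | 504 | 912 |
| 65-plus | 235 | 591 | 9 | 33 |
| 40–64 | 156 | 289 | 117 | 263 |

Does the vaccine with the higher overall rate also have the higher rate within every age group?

No

Under-40: the mRNA vaccine 33/49 = 67.3%, the protein-subunit vaccine 504/912 = 55.3% → the mRNA vaccine
65-plus: the mRNA vaccine 235/591 = 39.8%, the protein-subunit vaccine 9/33 = 27.3% → the mRNA vaccine
40–64: the mRNA vaccine 156/289 = 54.0%, the protein-subunit vaccine 117/263 = 44.5% → the mRNA vaccine
Overall: the mRNA vaccine 424/929 = 45.6%, the protein-subunit vaccine 630/1208 = 52.2% → the protein-subunit vaccine
The mRNA vaccine wins each age group but the protein-subunit vaccine wins overall — the comparison reverses. The mRNA vaccine's recipients skew toward 65-plus, which has a lower base rate.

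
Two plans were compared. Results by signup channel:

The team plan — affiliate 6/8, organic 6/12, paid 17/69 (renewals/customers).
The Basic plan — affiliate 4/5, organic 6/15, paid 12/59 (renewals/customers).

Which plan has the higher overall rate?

Affiliate: the team plan 6/8 = 75.0%, the Basic plan 4/5 = 80.0% → the Basic plan
Organic: the team plan 6/12 = 50.0%, the Basic plan 6/15 = 40.0% → the team plan
Paid: the team plan 17/69 = 24.6%, the Basic plan 12/59 = 20.3% → the team plan
Overall: the team plan 29/89 = 32.6%, the Basic plan 22/79 = 27.8% → the team plan
(Neither sweeps every signup group, but the team plan has the higher pooled rate.)

the team plan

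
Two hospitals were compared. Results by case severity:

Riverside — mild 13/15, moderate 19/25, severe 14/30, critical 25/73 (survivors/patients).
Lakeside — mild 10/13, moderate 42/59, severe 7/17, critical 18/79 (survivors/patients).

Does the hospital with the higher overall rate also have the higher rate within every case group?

Mild: Riverside 13/15 = 86.7%, Lakeside 10/13 = 76.9% → Riverside
Moderate: Riverside 19/25 = 76.0%, Lakeside 42/59 = 71.2% → Riverside
Severe: Riverside 14/30 = 46.7%, Lakeside 7/17 = 41.2% → Riverside
Critical: Riverside 25/73 = 34.2%, Lakeside 18/79 = 22.8% → Riverside
Overall: Riverside 71/143 = 49.7%, Lakeside 77/168 = 45.8% → Riverside
Riverside wins overall and in every case group — no reversal.

Yes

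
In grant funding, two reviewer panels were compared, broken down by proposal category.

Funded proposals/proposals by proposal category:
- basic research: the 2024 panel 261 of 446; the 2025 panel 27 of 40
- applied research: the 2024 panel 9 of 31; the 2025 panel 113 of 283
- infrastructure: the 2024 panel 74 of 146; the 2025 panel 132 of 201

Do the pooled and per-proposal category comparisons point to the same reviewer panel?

No

Basic research: the 2024 panel 261/446 = 58.5%, the 2025 panel 27/40 = 67.5% → the 2025 panel
Applied research: the 2024 panel 9/31 = 29.0%, the 2025 panel 113/283 = 39.9% → the 2025 panel
Infrastructure: the 2024 panel 74/146 = 50.7%, the 2025 panel 132/201 = 65.7% → the 2025 panel
Overall: the 2024 panel 344/623 = 55.2%, the 2025 panel 272/524 = 51.9% → the 2024 panel
The 2025 panel wins each proposal group but the 2024 panel wins overall — the comparison reverses. The 2025 panel's proposals skew toward applied research, which has a lower base rate.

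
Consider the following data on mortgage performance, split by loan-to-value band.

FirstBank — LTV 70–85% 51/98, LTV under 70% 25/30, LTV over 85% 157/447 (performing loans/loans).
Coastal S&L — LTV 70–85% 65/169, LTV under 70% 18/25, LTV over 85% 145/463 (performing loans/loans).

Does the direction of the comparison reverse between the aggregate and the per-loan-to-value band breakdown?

LTV 70–85%: FirstBank 51/98 = 52.0%, Coastal S&L 65/169 = 38.5% → FirstBank
LTV under 70%: FirstBank 25/30 = 83.3%, Coastal S&L 18/25 = 72.0% → FirstBank
LTV over 85%: FirstBank 157/447 = 35.1%, Coastal S&L 145/463 = 31.3% → FirstBank
Overall: FirstBank 233/575 = 40.5%, Coastal S&L 228/657 = 34.7% → FirstBank
FirstBank wins overall and in every loan-to-value group — no reversal.

No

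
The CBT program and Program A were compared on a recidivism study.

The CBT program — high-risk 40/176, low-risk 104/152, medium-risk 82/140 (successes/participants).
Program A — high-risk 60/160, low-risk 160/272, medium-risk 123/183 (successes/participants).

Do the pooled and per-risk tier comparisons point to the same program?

High-risk: the CBT program 40/176 = 22.7%, Program A 60/160 = 37.5% → Program A
Low-risk: the CBT program 104/152 = 68.4%, Program A 160/272 = 58.8% → the CBT program
Medium-risk: the CBT program 82/140 = 58.6%, Program A 123/183 = 67.2% → Program A
Overall: the CBT program 226/468 = 48.3%, Program A 343/615 = 55.8% → Program A
Neither sweeps: the CBT program wins 1 of 3 groups, Program A wins 2. Program A wins overall but not every group — no Simpson reversal.

No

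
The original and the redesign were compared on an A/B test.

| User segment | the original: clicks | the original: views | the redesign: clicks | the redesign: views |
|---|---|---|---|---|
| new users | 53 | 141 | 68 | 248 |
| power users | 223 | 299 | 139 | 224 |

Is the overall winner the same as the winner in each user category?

Yes

New users: the original 53/141 = 37.6%, the redesign 68/248 = 27.4% → the original
Power users: the original 223/299 = 74.6%, the redesign 139/224 = 62.1% → the original
Overall: the original 276/440 = 62.7%, the redesign 207/472 = 43.9% → the original
The original wins overall and in every user group — no reversal.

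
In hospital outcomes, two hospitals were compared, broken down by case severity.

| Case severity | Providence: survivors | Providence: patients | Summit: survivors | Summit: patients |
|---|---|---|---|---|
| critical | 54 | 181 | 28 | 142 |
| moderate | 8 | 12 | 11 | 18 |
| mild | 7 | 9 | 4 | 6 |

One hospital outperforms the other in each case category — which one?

Providence

Critical: Providence 54/181 = 29.8%, Summit 28/142 = 19.7% → Providence
Moderate: Providence 8/12 = 66.7%, Summit 11/18 = 61.1% → Providence
Mild: Providence 7/9 = 77.8%, Summit 4/6 = 66.7% → Providence
Providence has the higher rate in all 3 groups.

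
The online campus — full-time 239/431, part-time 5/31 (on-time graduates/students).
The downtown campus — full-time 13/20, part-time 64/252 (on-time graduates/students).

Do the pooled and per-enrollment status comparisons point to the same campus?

Full-time: the online campus 239/431 = 55.5%, the downtown campus 13/20 = 65.0% → the downtown campus
Part-time: the online campus 5/31 = 16.1%, the downtown campus 64/252 = 25.4% → the downtown campus
Overall: the online campus 244/462 = 52.8%, the downtown campus 77/272 = 28.3% → the online campus
The downtown campus wins each enrollment group but the online campus wins overall — the comparison reverses. The downtown campus's students skew toward part-time, which has a lower base rate.

No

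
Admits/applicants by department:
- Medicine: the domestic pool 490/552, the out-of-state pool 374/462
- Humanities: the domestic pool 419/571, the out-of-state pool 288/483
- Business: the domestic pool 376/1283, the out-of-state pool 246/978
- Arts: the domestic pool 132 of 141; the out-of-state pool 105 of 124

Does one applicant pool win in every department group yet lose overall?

Medicine: the domestic pool 490/552 = 88.8%, the out-of-state pool 374/462 = 81.0% → the domestic pool
Humanities: the domestic pool 419/571 = 73.4%, the out-of-state pool 288/483 = 59.6% → the domestic pool
Business: the domestic pool 376/1283 = 29.3%, the out-of-state pool 246/978 = 25.2% → the domestic pool
Arts: the domestic pool 132/141 = 93.6%, the out-of-state pool 105/124 = 84.7% → the domestic pool
Overall: the domestic pool 1417/2547 = 55.6%, the out-of-state pool 1013/2047 = 49.5% → the domestic pool
The domestic pool wins overall and in every department group — no reversal.

No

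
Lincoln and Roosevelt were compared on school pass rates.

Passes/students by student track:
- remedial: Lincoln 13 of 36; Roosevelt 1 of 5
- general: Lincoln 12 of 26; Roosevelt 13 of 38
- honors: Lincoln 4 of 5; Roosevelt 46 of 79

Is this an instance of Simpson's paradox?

Yes

Remedial: Lincoln 13/36 = 36.1%, Roosevelt 1/5 = 20.0% → Lincoln
General: Lincoln 12/26 = 46.2%, Roosevelt 13/38 = 34.2% → Lincoln
Honors: Lincoln 4/5 = 80.0%, Roosevelt 46/79 = 58.2% → Lincoln
Overall: Lincoln 29/67 = 43.3%, Roosevelt 60/122 = 49.2% → Roosevelt
Lincoln wins each student group but Roosevelt wins overall — the comparison reverses. Lincoln's students skew toward remedial, which has a lower base rate.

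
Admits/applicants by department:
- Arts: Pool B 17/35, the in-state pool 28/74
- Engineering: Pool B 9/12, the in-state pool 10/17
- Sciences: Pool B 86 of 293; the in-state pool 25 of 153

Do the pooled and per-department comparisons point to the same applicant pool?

Yes

Arts: Pool B 17/35 = 48.6%, the in-state pool 28/74 = 37.8% → Pool B
Engineering: Pool B 9/12 = 75.0%, the in-state pool 10/17 = 58.8% → Pool B
Sciences: Pool B 86/293 = 29.4%, the in-state pool 25/153 = 16.3% → Pool B
Overall: Pool B 112/340 = 32.9%, the in-state pool 63/244 = 25.8% → Pool B
Pool B wins overall and in every department group — no reversal.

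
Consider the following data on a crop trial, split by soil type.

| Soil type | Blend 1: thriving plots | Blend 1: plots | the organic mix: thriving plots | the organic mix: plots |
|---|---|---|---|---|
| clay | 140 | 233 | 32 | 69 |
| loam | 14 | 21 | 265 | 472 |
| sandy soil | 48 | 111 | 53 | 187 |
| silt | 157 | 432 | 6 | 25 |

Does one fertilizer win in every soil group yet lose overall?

Yes

Clay: Blend 1 140/233 = 60.1%, the organic mix 32/69 = 46.4% → Blend 1
Loam: Blend 1 14/21 = 66.7%, the organic mix 265/472 = 56.1% → Blend 1
Sandy soil: Blend 1 48/111 = 43.2%, the organic mix 53/187 = 28.3% → Blend 1
Silt: Blend 1 157/432 = 36.3%, the organic mix 6/25 = 24.0% → Blend 1
Overall: Blend 1 359/797 = 45.0%, the organic mix 356/753 = 47.3% → the organic mix
Blend 1 wins each soil group but the organic mix wins overall — the comparison reverses. Blend 1's plots skew toward silt, which has a lower base rate.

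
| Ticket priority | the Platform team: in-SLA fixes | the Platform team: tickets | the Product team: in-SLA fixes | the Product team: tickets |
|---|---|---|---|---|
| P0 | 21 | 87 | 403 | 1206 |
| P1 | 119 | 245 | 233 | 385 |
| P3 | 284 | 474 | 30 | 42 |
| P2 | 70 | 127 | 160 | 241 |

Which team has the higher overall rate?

the Platform team

P0: the Platform team 21/87 = 24.1%, the Product team 403/1206 = 33.4% → the Product team
P1: the Platform team 119/245 = 48.6%, the Product team 233/385 = 60.5% → the Product team
P3: the Platform team 284/474 = 59.9%, the Product team 30/42 = 71.4% → the Product team
P2: the Platform team 70/127 = 55.1%, the Product team 160/241 = 66.4% → the Product team
Overall: the Platform team 494/933 = 52.9%, the Product team 826/1874 = 44.1% → the Platform team
(The Product team wins every ticket group but the Platform team wins overall — the Product team's tickets skew toward the low-rate P0 group.)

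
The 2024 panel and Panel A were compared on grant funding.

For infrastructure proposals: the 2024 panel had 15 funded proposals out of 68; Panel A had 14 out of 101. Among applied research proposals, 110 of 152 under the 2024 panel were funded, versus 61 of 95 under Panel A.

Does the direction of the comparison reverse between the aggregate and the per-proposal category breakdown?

Infrastructure: the 2024 panel 15/68 = 22.1%, Panel A 14/101 = 13.9% → the 2024 panel
Applied research: the 2024 panel 110/152 = 72.4%, Panel A 61/95 = 64.2% → the 2024 panel
Overall: the 2024 panel 125/220 = 56.8%, Panel A 75/196 = 38.3% → the 2024 panel
The 2024 panel wins overall and in every proposal group — no reversal.

No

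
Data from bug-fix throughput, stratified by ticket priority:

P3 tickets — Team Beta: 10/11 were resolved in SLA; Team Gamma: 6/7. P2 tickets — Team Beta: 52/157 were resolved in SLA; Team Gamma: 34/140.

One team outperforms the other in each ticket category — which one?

Team Beta

P3: Team Beta 10/11 = 90.9%, Team Gamma 6/7 = 85.7% → Team Beta
P2: Team Beta 52/157 = 33.1%, Team Gamma 34/140 = 24.3% → Team Beta
Team Beta has the higher rate in both groups.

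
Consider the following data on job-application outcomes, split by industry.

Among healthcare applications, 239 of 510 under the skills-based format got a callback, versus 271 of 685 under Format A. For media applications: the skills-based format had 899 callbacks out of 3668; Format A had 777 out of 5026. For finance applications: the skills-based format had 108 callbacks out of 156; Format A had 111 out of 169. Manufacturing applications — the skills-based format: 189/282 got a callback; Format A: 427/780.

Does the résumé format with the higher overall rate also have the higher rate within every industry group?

Yes

Healthcare: the skills-based format 239/510 = 46.9%, Format A 271/685 = 39.6% → the skills-based format
Media: the skills-based format 899/3668 = 24.5%, Format A 777/5026 = 15.5% → the skills-based format
Finance: the skills-based format 108/156 = 69.2%, Format A 111/169 = 65.7% → the skills-based format
Manufacturing: the skills-based format 189/282 = 67.0%, Format A 427/780 = 54.7% → the skills-based format
Overall: the skills-based format 1435/4616 = 31.1%, Format A 1586/6660 = 23.8% → the skills-based format
The skills-based format wins overall and in every industry group — no reversal.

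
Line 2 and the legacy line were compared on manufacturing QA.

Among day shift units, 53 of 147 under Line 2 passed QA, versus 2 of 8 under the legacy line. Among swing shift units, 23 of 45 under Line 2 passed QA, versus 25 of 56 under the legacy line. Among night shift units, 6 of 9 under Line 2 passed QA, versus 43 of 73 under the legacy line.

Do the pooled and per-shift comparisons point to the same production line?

No

Day shift: Line 2 53/147 = 36.1%, the legacy line 2/8 = 25.0% → Line 2
Swing shift: Line 2 23/45 = 51.1%, the legacy line 25/56 = 44.6% → Line 2
Night shift: Line 2 6/9 = 66.7%, the legacy line 43/73 = 58.9% → Line 2
Overall: Line 2 82/201 = 40.8%, the legacy line 70/137 = 51.1% → the legacy line
Line 2 wins each shift group but the legacy line wins overall — the comparison reverses. Line 2's units skew toward day shift, which has a lower base rate.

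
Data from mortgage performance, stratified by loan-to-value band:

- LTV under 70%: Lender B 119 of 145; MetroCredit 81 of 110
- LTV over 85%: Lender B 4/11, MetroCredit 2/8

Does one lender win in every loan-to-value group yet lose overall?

No

LTV under 70%: Lender B 119/145 = 82.1%, MetroCredit 81/110 = 73.6% → Lender B
LTV over 85%: Lender B 4/11 = 36.4%, MetroCredit 2/8 = 25.0% → Lender B
Overall: Lender B 123/156 = 78.8%, MetroCredit 83/118 = 70.3% → Lender B
Lender B wins overall and in every loan-to-value group — no reversal.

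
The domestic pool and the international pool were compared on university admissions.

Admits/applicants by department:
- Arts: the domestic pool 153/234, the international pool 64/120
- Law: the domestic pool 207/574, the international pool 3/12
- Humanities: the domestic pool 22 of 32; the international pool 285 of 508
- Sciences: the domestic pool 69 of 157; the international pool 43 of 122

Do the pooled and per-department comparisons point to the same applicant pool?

No

Arts: the domestic pool 153/234 = 65.4%, the international pool 64/120 = 53.3% → the domestic pool
Law: the domestic pool 207/574 = 36.1%, the international pool 3/12 = 25.0% → the domestic pool
Humanities: the domestic pool 22/32 = 68.8%, the international pool 285/508 = 56.1% → the domestic pool
Sciences: the domestic pool 69/157 = 43.9%, the international pool 43/122 = 35.2% → the domestic pool
Overall: the domestic pool 451/997 = 45.2%, the international pool 395/762 = 51.8% → the international pool
The domestic pool wins each department group but the international pool wins overall — the comparison reverses. The domestic pool's applicants skew toward Law, which has a lower base rate.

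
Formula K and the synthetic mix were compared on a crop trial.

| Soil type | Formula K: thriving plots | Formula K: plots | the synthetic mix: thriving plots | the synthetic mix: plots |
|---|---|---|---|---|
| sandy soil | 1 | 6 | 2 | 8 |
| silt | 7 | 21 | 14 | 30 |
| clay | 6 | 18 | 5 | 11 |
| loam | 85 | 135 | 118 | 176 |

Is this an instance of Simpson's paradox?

Sandy soil: Formula K 1/6 = 16.7%, the synthetic mix 2/8 = 25.0% → the synthetic mix
Silt: Formula K 7/21 = 33.3%, the synthetic mix 14/30 = 46.7% → the synthetic mix
Clay: Formula K 6/18 = 33.3%, the synthetic mix 5/11 = 45.5% → the synthetic mix
Loam: Formula K 85/135 = 63.0%, the synthetic mix 118/176 = 67.0% → the synthetic mix
Overall: Formula K 99/180 = 55.0%, the synthetic mix 139/225 = 61.8% → the synthetic mix
The synthetic mix wins overall and in every soil group — no reversal.

No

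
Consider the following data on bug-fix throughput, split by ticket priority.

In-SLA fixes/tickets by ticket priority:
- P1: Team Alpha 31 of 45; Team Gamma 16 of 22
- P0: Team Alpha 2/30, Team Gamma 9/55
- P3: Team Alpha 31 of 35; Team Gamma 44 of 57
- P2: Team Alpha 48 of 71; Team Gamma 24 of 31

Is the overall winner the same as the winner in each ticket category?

No

P1: Team Alpha 31/45 = 68.9%, Team Gamma 16/22 = 72.7% → Team Gamma
P0: Team Alpha 2/30 = 6.7%, Team Gamma 9/55 = 16.4% → Team Gamma
P3: Team Alpha 31/35 = 88.6%, Team Gamma 44/57 = 77.2% → Team Alpha
P2: Team Alpha 48/71 = 67.6%, Team Gamma 24/31 = 77.4% → Team Gamma
Overall: Team Alpha 112/181 = 61.9%, Team Gamma 93/165 = 56.4% → Team Alpha
Neither sweeps: Team Alpha wins 1 of 4 groups, Team Gamma wins 3. Team Alpha wins overall but not every group — no Simpson reversal.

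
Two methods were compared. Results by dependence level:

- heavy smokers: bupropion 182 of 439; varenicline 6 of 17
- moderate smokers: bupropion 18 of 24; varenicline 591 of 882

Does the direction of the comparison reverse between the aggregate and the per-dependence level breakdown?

Yes

Heavy smokers: bupropion 182/439 = 41.5%, varenicline 6/17 = 35.3% → bupropion
Moderate smokers: bupropion 18/24 = 75.0%, varenicline 591/882 = 67.0% → bupropion
Overall: bupropion 200/463 = 43.2%, varenicline 597/899 = 66.4% → varenicline
Bupropion wins each dependence group but varenicline wins overall — the comparison reverses. Bupropion's participants skew toward heavy smokers, which has a lower base rate.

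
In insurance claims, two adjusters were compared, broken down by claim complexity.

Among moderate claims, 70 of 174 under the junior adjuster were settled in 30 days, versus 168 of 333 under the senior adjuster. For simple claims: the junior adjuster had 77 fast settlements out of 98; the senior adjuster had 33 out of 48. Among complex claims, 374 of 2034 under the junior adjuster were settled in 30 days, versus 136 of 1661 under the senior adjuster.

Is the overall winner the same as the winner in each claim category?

No

Moderate: the junior adjuster 70/174 = 40.2%, the senior adjuster 168/333 = 50.5% → the senior adjuster
Simple: the junior adjuster 77/98 = 78.6%, the senior adjuster 33/48 = 68.8% → the junior adjuster
Complex: the junior adjuster 374/2034 = 18.4%, the senior adjuster 136/1661 = 8.2% → the junior adjuster
Overall: the junior adjuster 521/2306 = 22.6%, the senior adjuster 337/2042 = 16.5% → the junior adjuster
Neither sweeps: the junior adjuster wins 2 of 3 groups, the senior adjuster wins 1. The junior adjuster wins overall but not every group — no Simpson reversal.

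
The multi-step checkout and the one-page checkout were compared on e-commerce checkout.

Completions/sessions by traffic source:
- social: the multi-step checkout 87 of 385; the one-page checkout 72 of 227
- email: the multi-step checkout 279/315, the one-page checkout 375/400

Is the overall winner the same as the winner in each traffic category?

Yes

Social: the multi-step checkout 87/385 = 22.6%, the one-page checkout 72/227 = 31.7% → the one-page checkout
Email: the multi-step checkout 279/315 = 88.6%, the one-page checkout 375/400 = 93.8% → the one-page checkout
Overall: the multi-step checkout 366/700 = 52.3%, the one-page checkout 447/627 = 71.3% → the one-page checkout
The one-page checkout wins overall and in every traffic group — no reversal.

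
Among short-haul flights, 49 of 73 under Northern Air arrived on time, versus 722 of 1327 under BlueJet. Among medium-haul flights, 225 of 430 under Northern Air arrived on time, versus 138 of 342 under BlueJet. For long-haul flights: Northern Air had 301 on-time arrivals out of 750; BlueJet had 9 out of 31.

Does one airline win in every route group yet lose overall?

Yes

Short-haul: Northern Air 49/73 = 67.1%, BlueJet 722/1327 = 54.4% → Northern Air
Medium-haul: Northern Air 225/430 = 52.3%, BlueJet 138/342 = 40.4% → Northern Air
Long-haul: Northern Air 301/750 = 40.1%, BlueJet 9/31 = 29.0% → Northern Air
Overall: Northern Air 575/1253 = 45.9%, BlueJet 869/1700 = 51.1% → BlueJet
Northern Air wins each route group but BlueJet wins overall — the comparison reverses. Northern Air's flights skew toward long-haul, which has a lower base rate.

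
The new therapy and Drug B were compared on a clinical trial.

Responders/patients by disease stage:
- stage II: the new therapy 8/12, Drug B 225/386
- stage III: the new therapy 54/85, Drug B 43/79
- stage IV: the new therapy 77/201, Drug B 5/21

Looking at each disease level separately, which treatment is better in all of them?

Stage II: the new therapy 8/12 = 66.7%, Drug B 225/386 = 58.3% → the new therapy
Stage III: the new therapy 54/85 = 63.5%, Drug B 43/79 = 54.4% → the new therapy
Stage IV: the new therapy 77/201 = 38.3%, Drug B 5/21 = 23.8% → the new therapy
The new therapy has the higher rate in all 3 groups.

the new therapy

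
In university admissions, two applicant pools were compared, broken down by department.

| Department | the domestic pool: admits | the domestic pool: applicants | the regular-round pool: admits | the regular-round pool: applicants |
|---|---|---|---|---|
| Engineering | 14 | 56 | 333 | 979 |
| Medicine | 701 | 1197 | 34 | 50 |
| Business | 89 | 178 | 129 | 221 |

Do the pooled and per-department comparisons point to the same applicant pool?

Engineering: the domestic pool 14/56 = 25.0%, the regular-round pool 333/979 = 34.0% → the regular-round pool
Medicine: the domestic pool 701/1197 = 58.6%, the regular-round pool 34/50 = 68.0% → the regular-round pool
Business: the domestic pool 89/178 = 50.0%, the regular-round pool 129/221 = 58.4% → the regular-round pool
Overall: the domestic pool 804/1431 = 56.2%, the regular-round pool 496/1250 = 39.7% → the domestic pool
The regular-round pool wins each department group but the domestic pool wins overall — the comparison reverses. The regular-round pool's applicants skew toward Engineering, which has a lower base rate.

No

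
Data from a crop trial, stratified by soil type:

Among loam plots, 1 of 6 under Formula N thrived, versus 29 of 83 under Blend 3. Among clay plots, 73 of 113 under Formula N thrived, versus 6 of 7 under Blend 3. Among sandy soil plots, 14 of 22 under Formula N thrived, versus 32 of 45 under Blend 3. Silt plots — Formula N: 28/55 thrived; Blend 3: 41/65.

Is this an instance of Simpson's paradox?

Yes

Loam: Formula N 1/6 = 16.7%, Blend 3 29/83 = 34.9% → Blend 3
Clay: Formula N 73/113 = 64.6%, Blend 3 6/7 = 85.7% → Blend 3
Sandy soil: Formula N 14/22 = 63.6%, Blend 3 32/45 = 71.1% → Blend 3
Silt: Formula N 28/55 = 50.9%, Blend 3 41/65 = 63.1% → Blend 3
Overall: Formula N 116/196 = 59.2%, Blend 3 108/200 = 54.0% → Formula N
Blend 3 wins each soil group but Formula N wins overall — the comparison reverses. Blend 3's plots skew toward loam, which has a lower base rate.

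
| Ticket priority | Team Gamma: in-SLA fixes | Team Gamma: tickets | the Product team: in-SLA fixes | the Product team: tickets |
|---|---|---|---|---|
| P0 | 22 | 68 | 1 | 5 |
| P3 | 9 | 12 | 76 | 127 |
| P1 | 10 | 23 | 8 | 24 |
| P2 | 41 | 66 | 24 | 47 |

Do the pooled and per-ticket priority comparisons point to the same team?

No

P0: Team Gamma 22/68 = 32.4%, the Product team 1/5 = 20.0% → Team Gamma
P3: Team Gamma 9/12 = 75.0%, the Product team 76/127 = 59.8% → Team Gamma
P1: Team Gamma 10/23 = 43.5%, the Product team 8/24 = 33.3% → Team Gamma
P2: Team Gamma 41/66 = 62.1%, the Product team 24/47 = 51.1% → Team Gamma
Overall: Team Gamma 82/169 = 48.5%, the Product team 109/203 = 53.7% → the Product team
Team Gamma wins each ticket group but the Product team wins overall — the comparison reverses. Team Gamma's tickets skew toward P0, which has a lower base rate.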